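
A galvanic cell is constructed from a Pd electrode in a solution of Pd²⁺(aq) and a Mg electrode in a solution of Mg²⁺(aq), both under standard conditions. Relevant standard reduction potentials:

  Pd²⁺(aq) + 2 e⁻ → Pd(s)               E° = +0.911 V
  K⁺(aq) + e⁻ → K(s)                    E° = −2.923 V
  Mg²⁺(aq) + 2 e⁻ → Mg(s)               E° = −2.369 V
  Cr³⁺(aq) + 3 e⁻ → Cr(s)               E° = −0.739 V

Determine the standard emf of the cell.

The Pd²⁺/Pd couple has the higher E°, so Pd ion is reduced (cathode) and Mg is oxidized (anode).
E°cell = E°(cathode) − E°(anode) = +0.911 − (−2.369) = +3.280 V.

+3.280 V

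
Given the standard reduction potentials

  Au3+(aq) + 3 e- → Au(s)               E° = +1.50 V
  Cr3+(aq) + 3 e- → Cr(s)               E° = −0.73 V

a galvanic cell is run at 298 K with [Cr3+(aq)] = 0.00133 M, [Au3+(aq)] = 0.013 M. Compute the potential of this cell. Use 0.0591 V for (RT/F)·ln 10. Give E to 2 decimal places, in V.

Since E°(Au³⁺/Au) > E°(Cr³⁺/Cr), Au³⁺/Au serves as the cathode.
E°cell = E°cat − E°an = +1.50 − (−0.73) = +2.23 V; n = 3.
The balanced reaction is Au3+(aq) + Cr(s) → Au(s) + Cr3+(aq), so Q = [Cr3+(aq)] / [Au3+(aq)] = 0.102 and log Q = −0.990.
Applying E = E° − (RT ln10/nF)·log Q gives +2.23 − (0.0591/3)(−0.990) = +2.25 V.

+2.25 V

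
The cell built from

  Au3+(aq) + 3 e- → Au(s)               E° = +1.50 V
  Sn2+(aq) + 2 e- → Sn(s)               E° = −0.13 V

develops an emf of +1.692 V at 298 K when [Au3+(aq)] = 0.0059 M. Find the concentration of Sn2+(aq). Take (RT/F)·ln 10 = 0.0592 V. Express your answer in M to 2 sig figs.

With Au³⁺/Au at the cathode and Sn²⁺/Sn at the anode, E°cell = +1.50 − (−0.13) = +1.63 V (n = 6).
From the Nernst equation, log Q = n(E° − E)/0.0592 = 6·(+1.63 − (+1.692))/0.0592 = −6.284.
The balanced reaction is 2 Au3+(aq) + 3 Sn(s) → 2 Au(s) + 3 Sn2+(aq), so Q = [Sn2+(aq)]^3 / [Au3+(aq)]^2.
Isolating [Sn2+(aq)] in Q = 10^{−6.284} yields log [Sn2+(aq)] = −3.581, i.e. 0.00026 M.

0.00026 M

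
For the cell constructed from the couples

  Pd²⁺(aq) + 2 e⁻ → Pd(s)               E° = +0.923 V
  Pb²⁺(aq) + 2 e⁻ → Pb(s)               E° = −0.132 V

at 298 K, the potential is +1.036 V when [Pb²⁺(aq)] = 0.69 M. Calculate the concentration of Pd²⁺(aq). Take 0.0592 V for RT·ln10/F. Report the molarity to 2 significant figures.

0.16 M

With Pd²⁺/Pd at the cathode and Pb²⁺/Pb at the anode, E°cell = +0.923 − (−0.132) = +1.055 V (n = 2).
From the Nernst equation, log Q = n(E° − E)/0.0592 = 2·(+1.055 − (+1.036))/0.0592 = 0.642.
Balancing electrons gives Pd²⁺(aq) + Pb(s) → Pd(s) + Pb²⁺(aq); thus Q = [Pb²⁺(aq)] / [Pd²⁺(aq)].
Isolating [Pd²⁺(aq)] in Q = 10^{0.642} yields log [Pd²⁺(aq)] = −0.803, i.e. 0.16 M.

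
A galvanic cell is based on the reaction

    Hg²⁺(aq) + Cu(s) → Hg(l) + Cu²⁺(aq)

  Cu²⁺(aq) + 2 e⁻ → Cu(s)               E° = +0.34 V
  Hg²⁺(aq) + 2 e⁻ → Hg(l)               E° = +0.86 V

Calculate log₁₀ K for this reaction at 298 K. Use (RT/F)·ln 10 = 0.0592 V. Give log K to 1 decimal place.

The Hg²⁺/Hg couple is reduced (cathode); E°cell = +0.86 − (+0.34) = +0.52 V with n = 2.
At equilibrium E = 0, so log K = nE°cell / 0.0592 = (2)(+0.52) / 0.0592 = 17.6.

log K = 17.6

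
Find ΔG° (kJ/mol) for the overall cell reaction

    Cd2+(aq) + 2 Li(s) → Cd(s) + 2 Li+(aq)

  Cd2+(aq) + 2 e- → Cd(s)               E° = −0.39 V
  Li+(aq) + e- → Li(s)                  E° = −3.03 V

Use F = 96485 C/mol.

−509 kJ/mol

In the reaction as written Cd2+(aq) is reduced, so the Cd²⁺/Cd couple is the cathode and Li⁺/Li is the anode.
E°cell = −0.39 − (−3.03) = +2.64 V; balancing electrons gives n = 2.
ΔG° = −nFE°cell = −(2)(96485)(+2.64) J/mol = −509 kJ/mol.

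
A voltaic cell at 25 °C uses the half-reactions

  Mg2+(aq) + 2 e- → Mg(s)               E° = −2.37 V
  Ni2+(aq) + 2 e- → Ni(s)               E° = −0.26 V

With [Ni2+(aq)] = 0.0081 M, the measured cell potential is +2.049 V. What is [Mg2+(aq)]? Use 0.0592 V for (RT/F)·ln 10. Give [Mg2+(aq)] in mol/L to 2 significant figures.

0.93 M

With Ni²⁺/Ni at the cathode and Mg²⁺/Mg at the anode, E°cell = −0.26 − (−2.37) = +2.11 V (n = 2).
Rearranging E = E° − (0.0592/n)·log Q gives log Q = 2(+2.11 − (+2.049))/0.0592 = 2.061.
Balancing electrons gives Ni2+(aq) + Mg(s) → Ni(s) + Mg2+(aq); thus Q = [Mg2+(aq)] / [Ni2+(aq)].
Solving for the unknown gives log [Mg2+(aq)] = −0.031, so [Mg2+(aq)] ≈ 0.93 M.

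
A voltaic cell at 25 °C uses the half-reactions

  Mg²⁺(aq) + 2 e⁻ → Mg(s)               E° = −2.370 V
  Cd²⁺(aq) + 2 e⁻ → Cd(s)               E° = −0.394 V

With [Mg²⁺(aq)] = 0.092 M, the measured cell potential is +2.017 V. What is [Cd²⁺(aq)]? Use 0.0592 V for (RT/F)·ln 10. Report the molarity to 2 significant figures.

With Cd²⁺/Cd at the cathode and Mg²⁺/Mg at the anode, E°cell = −0.394 − (−2.370) = +1.976 V (n = 2).
From the Nernst equation, log Q = n(E° − E)/0.0592 = 2·(+1.976 − (+2.017))/0.0592 = −1.385.
For Cd²⁺(aq) + Mg(s) → Cd(s) + Mg²⁺(aq), the reaction quotient is Q = [Mg²⁺(aq)] / [Cd²⁺(aq)].
Substituting the known concentrations and solving, log [Cd²⁺(aq)] = 0.349 and [Cd²⁺(aq)] = 2.2 M.

2.2 M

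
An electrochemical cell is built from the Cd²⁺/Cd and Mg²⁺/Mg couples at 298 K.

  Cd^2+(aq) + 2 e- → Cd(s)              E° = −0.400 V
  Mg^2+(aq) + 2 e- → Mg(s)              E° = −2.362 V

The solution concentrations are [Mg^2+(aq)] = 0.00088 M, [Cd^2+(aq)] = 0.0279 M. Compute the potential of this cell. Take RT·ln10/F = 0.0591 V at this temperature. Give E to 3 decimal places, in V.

Since E°(Cd²⁺/Cd) > E°(Mg²⁺/Mg), Cd²⁺/Cd serves as the cathode.
The standard potential is −0.400 − (−2.362) = +1.962 V and the balanced reaction transfers n = 2 electrons.
For the overall reaction Cd^2+(aq) + Mg(s) → Cd(s) + Mg^2+(aq), Q = [Mg^2+(aq)] / [Cd^2+(aq)] = 0.0315, giving log Q = −1.501.
By the Nernst equation, E = +1.962 − (0.0591/2)·(−1.501) = +2.006 V.

+2.006 V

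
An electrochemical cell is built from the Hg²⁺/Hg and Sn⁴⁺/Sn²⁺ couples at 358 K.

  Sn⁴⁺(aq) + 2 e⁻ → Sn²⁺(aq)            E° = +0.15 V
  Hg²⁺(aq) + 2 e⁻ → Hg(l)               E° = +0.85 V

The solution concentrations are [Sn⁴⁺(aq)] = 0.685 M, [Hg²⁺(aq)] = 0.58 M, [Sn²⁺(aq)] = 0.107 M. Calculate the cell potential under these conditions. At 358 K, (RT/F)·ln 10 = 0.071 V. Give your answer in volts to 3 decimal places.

+0.663 V

Since E°(Hg²⁺/Hg) > E°(Sn⁴⁺/Sn²⁺), Hg²⁺/Hg serves as the cathode.
E°cell = +0.85 − (+0.15) = +0.70 V, with n = 2 electrons transferred.
Balancing gives Hg²⁺(aq) + Sn²⁺(aq) → Hg(l) + Sn⁴⁺(aq); hence Q = [Sn⁴⁺(aq)] / ([Hg²⁺(aq)]·[Sn²⁺(aq)]) = 11 (log Q = 1.043).
E = E° − (0.071/n)·log Q = +0.70 − (0.071/2)(1.043) = +0.663 V.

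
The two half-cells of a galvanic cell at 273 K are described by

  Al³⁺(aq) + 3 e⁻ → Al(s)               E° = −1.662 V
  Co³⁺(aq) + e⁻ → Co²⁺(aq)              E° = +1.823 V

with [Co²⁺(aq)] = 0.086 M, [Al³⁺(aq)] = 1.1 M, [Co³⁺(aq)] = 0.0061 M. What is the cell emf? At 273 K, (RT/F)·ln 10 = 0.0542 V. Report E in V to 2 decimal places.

+3.42 V

Since E°(Co³⁺/Co²⁺) > E°(Al³⁺/Al), Co³⁺/Co²⁺ serves as the cathode.
E°cell = E°cat − E°an = +1.823 − (−1.662) = +3.485 V; n = 3.
For the overall reaction 3 Co³⁺(aq) + Al(s) → 3 Co²⁺(aq) + Al³⁺(aq), Q = ([Co²⁺(aq)]^3·[Al³⁺(aq)]) / [Co³⁺(aq)]^3 = 3.08×10^3, giving log Q = 3.489.
E = E° − (0.0542/n)·log Q = +3.485 − (0.0542/3)(3.489) = +3.42 V.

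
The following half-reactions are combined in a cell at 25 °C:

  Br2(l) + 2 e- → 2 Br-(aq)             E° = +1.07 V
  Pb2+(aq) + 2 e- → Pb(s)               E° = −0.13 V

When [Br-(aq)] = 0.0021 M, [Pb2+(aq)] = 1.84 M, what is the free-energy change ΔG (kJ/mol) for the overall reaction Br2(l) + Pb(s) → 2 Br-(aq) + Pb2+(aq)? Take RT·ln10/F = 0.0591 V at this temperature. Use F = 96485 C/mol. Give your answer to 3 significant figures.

−261 kJ/mol

With Br₂/Br⁻ reduced at the cathode, E°cell = +1.07 − (−0.13) = +1.20 V and n = 2.
Here Q = [Br-(aq)]^2·[Pb2+(aq)] = 8.11×10^−6 (log Q = −5.091), giving E = +1.20 − (0.0591/2)·(−5.091) = +1.3504 V.
Then ΔG = −nFE = −2 × 96485 × +1.3504 J/mol = −261 kJ/mol.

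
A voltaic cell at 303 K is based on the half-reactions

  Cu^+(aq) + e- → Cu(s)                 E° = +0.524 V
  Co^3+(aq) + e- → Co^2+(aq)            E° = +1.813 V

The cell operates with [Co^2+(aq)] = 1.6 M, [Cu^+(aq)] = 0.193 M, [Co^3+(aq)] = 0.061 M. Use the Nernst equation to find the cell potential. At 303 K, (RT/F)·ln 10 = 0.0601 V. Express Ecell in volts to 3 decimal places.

The Co³⁺/Co²⁺ couple has the more positive E°, so it is the cathode; Cu⁺/Cu is the anode.
E°cell = E°cat − E°an = +1.813 − (+0.524) = +1.289 V; n = 1.
The balanced reaction is Co^3+(aq) + Cu(s) → Co^2+(aq) + Cu^+(aq), so Q = ([Co^2+(aq)]·[Cu^+(aq)]) / [Co^3+(aq)] = 5.06 and log Q = 0.704.
E = E° − (0.0601/n)·log Q = +1.289 − (0.0601/1)(0.704) = +1.247 V.

+1.247 V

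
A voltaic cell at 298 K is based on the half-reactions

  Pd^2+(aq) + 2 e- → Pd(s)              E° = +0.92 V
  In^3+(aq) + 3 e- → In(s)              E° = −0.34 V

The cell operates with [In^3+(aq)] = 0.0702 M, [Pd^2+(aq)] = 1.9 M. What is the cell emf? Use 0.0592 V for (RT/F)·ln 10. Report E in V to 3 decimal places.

+1.291 V

Since E°(Pd²⁺/Pd) > E°(In³⁺/In), Pd²⁺/Pd serves as the cathode.
E°cell = +0.92 − (−0.34) = +1.26 V, with n = 6 electrons transferred.
The balanced reaction is 3 Pd^2+(aq) + 2 In(s) → 3 Pd(s) + 2 In^3+(aq), so Q = [In^3+(aq)]^2 / [Pd^2+(aq)]^3 = 0.000718 and log Q = −3.144.
By the Nernst equation, E = +1.26 − (0.0592/6)·(−3.144) = +1.291 V.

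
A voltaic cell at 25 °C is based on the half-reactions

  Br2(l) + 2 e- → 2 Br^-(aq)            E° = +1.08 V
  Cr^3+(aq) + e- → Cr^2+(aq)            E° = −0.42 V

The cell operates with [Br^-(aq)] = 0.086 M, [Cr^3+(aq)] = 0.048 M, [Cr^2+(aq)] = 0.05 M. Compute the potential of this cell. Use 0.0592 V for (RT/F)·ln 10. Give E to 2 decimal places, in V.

Since E°(Br₂/Br⁻) > E°(Cr³⁺/Cr²⁺), Br₂/Br⁻ serves as the cathode.
E°cell = E°cat − E°an = +1.08 − (−0.42) = +1.50 V; n = 2.
For the overall reaction Br2(l) + 2 Cr^2+(aq) → 2 Br^-(aq) + 2 Cr^3+(aq), Q = ([Br^-(aq)]^2·[Cr^3+(aq)]^2) / [Cr^2+(aq)]^2 = 0.00682, giving log Q = −2.166.
Applying E = E° − (RT ln10/nF)·log Q gives +1.50 − (0.0592/2)(−2.166) = +1.56 V.

+1.56 V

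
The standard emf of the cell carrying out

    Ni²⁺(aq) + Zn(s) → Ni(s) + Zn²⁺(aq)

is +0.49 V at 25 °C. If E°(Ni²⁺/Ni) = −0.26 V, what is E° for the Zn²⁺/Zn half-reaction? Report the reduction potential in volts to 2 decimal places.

In the reaction as written the Ni²⁺/Ni couple is reduced (cathode) and Zn²⁺/Zn is oxidized (anode), so E°cell = E°(Ni²⁺/Ni) − E°(Zn²⁺/Zn).
E°(Zn²⁺/Zn) = E°(cathode) − E°cell = −0.26 − (+0.49) = −0.75 V.

−0.75 V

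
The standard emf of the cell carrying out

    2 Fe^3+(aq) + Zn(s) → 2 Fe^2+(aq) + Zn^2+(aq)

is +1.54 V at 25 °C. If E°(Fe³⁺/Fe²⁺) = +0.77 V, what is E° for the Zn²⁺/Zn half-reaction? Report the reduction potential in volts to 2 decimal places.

−0.77 V

In the reaction as written the Fe³⁺/Fe²⁺ couple is reduced (cathode) and Zn²⁺/Zn is oxidized (anode), so E°cell = E°(Fe³⁺/Fe²⁺) − E°(Zn²⁺/Zn).
E°(Zn²⁺/Zn) = E°(cathode) − E°cell = +0.77 − (+1.54) = −0.77 V.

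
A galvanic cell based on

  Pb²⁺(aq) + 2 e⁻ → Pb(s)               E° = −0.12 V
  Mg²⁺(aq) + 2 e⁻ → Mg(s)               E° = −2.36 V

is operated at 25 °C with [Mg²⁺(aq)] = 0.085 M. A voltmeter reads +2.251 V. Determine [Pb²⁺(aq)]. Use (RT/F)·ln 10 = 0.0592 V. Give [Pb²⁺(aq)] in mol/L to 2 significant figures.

0.20 M

The Pb²⁺/Pb couple has the larger reduction potential, so it is the cathode: E°cell = −0.12 − (−2.36) = +2.24 V and n = 2.
Rearranging E = E° − (0.0592/n)·log Q gives log Q = 2(+2.24 − (+2.251))/0.0592 = −0.372.
For Pb²⁺(aq) + Mg(s) → Pb(s) + Mg²⁺(aq), the reaction quotient is Q = [Mg²⁺(aq)] / [Pb²⁺(aq)].
Isolating [Pb²⁺(aq)] in Q = 10^{−0.372} yields log [Pb²⁺(aq)] = −0.699, i.e. 0.20 M.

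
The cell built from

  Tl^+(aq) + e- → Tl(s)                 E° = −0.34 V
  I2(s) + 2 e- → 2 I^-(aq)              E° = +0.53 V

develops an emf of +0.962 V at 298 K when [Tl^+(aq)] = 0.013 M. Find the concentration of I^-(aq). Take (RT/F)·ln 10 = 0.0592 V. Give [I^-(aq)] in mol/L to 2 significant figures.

2.1 M

The I₂/I⁻ couple has the larger reduction potential, so it is the cathode: E°cell = +0.53 − (−0.34) = +0.87 V and n = 2.
From the Nernst equation, log Q = n(E° − E)/0.0592 = 2·(+0.87 − (+0.962))/0.0592 = −3.108.
Balancing electrons gives I2(s) + 2 Tl(s) → 2 I^-(aq) + 2 Tl^+(aq); thus Q = [I^-(aq)]^2·[Tl^+(aq)]^2.
Substituting the known concentrations and solving, log [I^-(aq)] = 0.332 and [I^-(aq)] = 2.1 M.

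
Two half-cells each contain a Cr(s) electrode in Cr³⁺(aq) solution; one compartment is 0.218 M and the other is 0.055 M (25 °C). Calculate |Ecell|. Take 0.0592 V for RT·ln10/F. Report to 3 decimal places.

0.012 V

For a concentration cell E°cell = 0, since both electrodes use the same couple.
The compartment with the higher Cr³⁺(aq) concentration (0.218 M) acts as the cathode; ions are reduced there and produced at the dilute (0.055 M) anode.
With n = 3, Ecell = −(0.0592/3)·log([dilute]/[conc]) = −(0.0592/3)·log(0.055/0.218) = +0.012 V.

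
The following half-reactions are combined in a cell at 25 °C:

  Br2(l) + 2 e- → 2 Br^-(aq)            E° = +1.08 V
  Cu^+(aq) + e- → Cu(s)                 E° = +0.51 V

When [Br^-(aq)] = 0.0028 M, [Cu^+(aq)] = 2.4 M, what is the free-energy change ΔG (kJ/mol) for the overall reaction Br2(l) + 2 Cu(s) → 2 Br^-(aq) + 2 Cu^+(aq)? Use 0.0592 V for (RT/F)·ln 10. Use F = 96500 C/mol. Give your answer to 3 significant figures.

−135 kJ/mol

E°cell = +1.08 − (+0.51) = +0.57 V; the balanced reaction transfers n = 2 electrons.
Here Q = [Br^-(aq)]^2·[Cu^+(aq)]^2 = 4.52×10^−5 (log Q = −4.345), giving E = +0.57 − (0.0592/2)·(−4.345) = +0.6986 V.
ΔG = −nFE = −(2)(96500)(+0.6986) J/mol = −135 kJ/mol.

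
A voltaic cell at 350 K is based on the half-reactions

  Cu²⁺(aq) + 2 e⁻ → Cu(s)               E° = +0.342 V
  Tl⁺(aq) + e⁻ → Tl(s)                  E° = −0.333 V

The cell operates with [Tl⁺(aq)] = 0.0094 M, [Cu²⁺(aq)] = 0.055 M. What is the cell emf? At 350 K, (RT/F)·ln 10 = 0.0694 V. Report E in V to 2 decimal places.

+0.77 V

Since E°(Cu²⁺/Cu) > E°(Tl⁺/Tl), Cu²⁺/Cu serves as the cathode.
E°cell = +0.342 − (−0.333) = +0.675 V, with n = 2 electrons transferred.
The balanced reaction is Cu²⁺(aq) + 2 Tl(s) → Cu(s) + 2 Tl⁺(aq), so Q = [Tl⁺(aq)]^2 / [Cu²⁺(aq)] = 0.00161 and log Q = −2.794.
E = E° − (0.0694/n)·log Q = +0.675 − (0.0694/2)(−2.794) = +0.77 V.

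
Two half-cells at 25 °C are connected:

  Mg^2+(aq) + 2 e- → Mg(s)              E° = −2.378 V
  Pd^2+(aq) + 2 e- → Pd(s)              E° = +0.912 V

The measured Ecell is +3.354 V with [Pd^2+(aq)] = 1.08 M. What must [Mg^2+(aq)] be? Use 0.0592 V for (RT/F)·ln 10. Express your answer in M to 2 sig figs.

The Pd²⁺/Pd couple has the larger reduction potential, so it is the cathode: E°cell = +0.912 − (−2.378) = +3.290 V and n = 2.
Since E = E° − (0.0592/n)·log Q, log Q = n(E° − E)/0.0592 = −2.162.
The balanced reaction is Pd^2+(aq) + Mg(s) → Pd(s) + Mg^2+(aq), so Q = [Mg^2+(aq)] / [Pd^2+(aq)].
Isolating [Mg^2+(aq)] in Q = 10^{−2.162} yields log [Mg^2+(aq)] = −2.129, i.e. 0.0074 M.

0.0074 M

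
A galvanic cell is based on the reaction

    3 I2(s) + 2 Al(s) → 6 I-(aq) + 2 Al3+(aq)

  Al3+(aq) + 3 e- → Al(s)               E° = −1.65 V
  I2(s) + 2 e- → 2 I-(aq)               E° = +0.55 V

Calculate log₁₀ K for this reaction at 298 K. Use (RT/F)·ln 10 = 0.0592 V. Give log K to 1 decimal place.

The I₂/I⁻ couple is reduced (cathode); E°cell = +0.55 − (−1.65) = +2.20 V with n = 6.
At equilibrium E = 0, so log K = nE°cell / 0.0592 = (6)(+2.20) / 0.0592 = 223.0.

log K = 223.0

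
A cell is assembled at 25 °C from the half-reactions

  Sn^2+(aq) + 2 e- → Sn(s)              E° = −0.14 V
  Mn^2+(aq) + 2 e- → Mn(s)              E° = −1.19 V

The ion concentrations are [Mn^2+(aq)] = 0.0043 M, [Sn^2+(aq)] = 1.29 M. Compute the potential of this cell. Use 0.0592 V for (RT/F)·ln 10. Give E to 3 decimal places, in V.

The Sn²⁺/Sn couple has the more positive E°, so it is the cathode; Mn²⁺/Mn is the anode.
E°cell = E°cat − E°an = −0.14 − (−1.19) = +1.05 V; n = 2.
Balancing gives Sn^2+(aq) + Mn(s) → Sn(s) + Mn^2+(aq); hence Q = [Mn^2+(aq)] / [Sn^2+(aq)] = 0.00333 (log Q = −2.477).
E = E° − (0.0592/n)·log Q = +1.05 − (0.0592/2)(−2.477) = +1.123 V.

+1.123 V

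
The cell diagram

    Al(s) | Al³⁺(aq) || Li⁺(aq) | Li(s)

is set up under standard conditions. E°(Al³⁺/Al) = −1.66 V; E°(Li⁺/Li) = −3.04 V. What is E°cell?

By convention the left-hand electrode in cell notation is the anode (oxidation) and the right-hand electrode is the cathode (reduction).
E°cell = E°(right) − E°(left) = −3.04 − (−1.66) = −1.38 V.
The negative sign shows that, as written, the cell would require an external voltage to drive the reaction.

−1.38 V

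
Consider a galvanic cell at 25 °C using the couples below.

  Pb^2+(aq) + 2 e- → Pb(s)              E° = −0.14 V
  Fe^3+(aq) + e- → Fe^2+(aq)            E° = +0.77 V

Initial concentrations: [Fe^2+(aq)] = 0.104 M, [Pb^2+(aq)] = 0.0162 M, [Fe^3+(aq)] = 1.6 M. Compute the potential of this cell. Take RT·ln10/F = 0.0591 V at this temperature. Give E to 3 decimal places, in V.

Fe³⁺/Fe²⁺ is reduced (cathode, E° = +0.77 V) and Pb²⁺/Pb is oxidized (anode).
E°cell = E°cat − E°an = +0.77 − (−0.14) = +0.91 V; n = 2.
The balanced reaction is 2 Fe^3+(aq) + Pb(s) → 2 Fe^2+(aq) + Pb^2+(aq), so Q = ([Fe^2+(aq)]^2·[Pb^2+(aq)]) / [Fe^3+(aq)]^2 = 6.84×10^−5 and log Q = −4.165.
Applying E = E° − (RT ln10/nF)·log Q gives +0.91 − (0.0591/2)(−4.165) = +1.033 V.

+1.033 V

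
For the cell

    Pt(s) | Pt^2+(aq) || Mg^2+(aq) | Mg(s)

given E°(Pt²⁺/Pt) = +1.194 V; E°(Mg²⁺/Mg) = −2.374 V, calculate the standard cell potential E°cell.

By convention the left-hand electrode in cell notation is the anode (oxidation) and the right-hand electrode is the cathode (reduction).
E°cell = E°(right) − E°(left) = −2.374 − (+1.194) = −3.568 V.
The negative sign shows that, as written, the cell would require an external voltage to drive the reaction.

−3.568 V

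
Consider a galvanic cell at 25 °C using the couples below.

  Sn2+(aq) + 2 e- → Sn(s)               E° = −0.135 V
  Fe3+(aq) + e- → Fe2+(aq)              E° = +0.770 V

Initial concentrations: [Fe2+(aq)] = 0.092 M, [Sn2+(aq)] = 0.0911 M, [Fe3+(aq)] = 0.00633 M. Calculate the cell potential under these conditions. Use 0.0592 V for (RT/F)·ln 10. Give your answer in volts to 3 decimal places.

The Fe³⁺/Fe²⁺ couple has the more positive E°, so it is the cathode; Sn²⁺/Sn is the anode.
E°cell = E°cat − E°an = +0.770 − (−0.135) = +0.905 V; n = 2.
Balancing gives 2 Fe3+(aq) + Sn(s) → 2 Fe2+(aq) + Sn2+(aq); hence Q = ([Fe2+(aq)]^2·[Sn2+(aq)]) / [Fe3+(aq)]^2 = 19.2 (log Q = 1.284).
Applying E = E° − (RT ln10/nF)·log Q gives +0.905 − (0.0592/2)(1.284) = +0.867 V.

+0.867 V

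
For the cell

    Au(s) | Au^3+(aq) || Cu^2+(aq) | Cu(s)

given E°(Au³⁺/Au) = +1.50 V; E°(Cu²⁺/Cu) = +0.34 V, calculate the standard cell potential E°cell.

By convention the left-hand electrode in cell notation is the anode (oxidation) and the right-hand electrode is the cathode (reduction).
E°cell = E°(right) − E°(left) = +0.34 − (+1.50) = −1.16 V.
The negative sign shows that, as written, the cell would require an external voltage to drive the reaction.

−1.16 V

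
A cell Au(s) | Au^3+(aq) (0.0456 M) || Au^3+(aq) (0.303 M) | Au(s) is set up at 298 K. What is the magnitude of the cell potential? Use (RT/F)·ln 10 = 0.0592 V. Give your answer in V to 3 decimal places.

For a concentration cell E°cell = 0, since both electrodes use the same couple.
The compartment with the higher Au^3+(aq) concentration (0.303 M) acts as the cathode; ions are reduced there and produced at the dilute (0.0456 M) anode.
With n = 3, Ecell = −(0.0592/3)·log([dilute]/[conc]) = −(0.0592/3)·log(0.0456/0.303) = +0.016 V.

0.016 V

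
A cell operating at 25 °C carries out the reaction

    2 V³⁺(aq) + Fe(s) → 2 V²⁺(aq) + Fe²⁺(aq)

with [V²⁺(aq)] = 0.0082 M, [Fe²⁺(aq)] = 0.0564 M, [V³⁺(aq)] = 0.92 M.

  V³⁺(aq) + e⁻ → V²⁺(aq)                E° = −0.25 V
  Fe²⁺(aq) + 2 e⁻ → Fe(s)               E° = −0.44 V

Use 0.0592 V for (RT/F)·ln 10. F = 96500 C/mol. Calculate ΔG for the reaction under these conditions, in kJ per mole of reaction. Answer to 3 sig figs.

The standard cell potential is −0.25 − (−0.44) = +0.19 V, with n = 2 electrons in the balanced equation.
Q = ([V²⁺(aq)]^2·[Fe²⁺(aq)]) / [V³⁺(aq)]^2 = 4.48×10^−6, so log Q = −5.349 and E = +0.19 − (0.0592/2)(−5.349) = +0.3483 V.
Then ΔG = −nFE = −2 × 96500 × +0.3483 J/mol = −67.2 kJ/mol.

−67.2 kJ/mol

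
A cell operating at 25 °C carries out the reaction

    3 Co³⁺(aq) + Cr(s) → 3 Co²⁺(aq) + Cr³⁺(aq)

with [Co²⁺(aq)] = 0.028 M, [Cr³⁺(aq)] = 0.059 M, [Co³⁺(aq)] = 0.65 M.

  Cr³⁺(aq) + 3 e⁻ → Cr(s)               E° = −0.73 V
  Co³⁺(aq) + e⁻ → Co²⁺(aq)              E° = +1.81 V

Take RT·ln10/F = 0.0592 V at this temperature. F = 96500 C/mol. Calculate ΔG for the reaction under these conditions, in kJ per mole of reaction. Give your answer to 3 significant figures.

−766 kJ/mol

E°cell = +1.81 − (−0.73) = +2.54 V; the balanced reaction transfers n = 3 electrons.
The reaction quotient is ([Co²⁺(aq)]^3·[Cr³⁺(aq)]) / [Co³⁺(aq)]^3 = 4.72×10^−6; by Nernst, E = +2.54 − (0.0592/3)(−5.326) = +2.6451 V.
Finally ΔG = −nFE = −(3)(96500 C/mol)(+2.6451 V) = −766 kJ/mol.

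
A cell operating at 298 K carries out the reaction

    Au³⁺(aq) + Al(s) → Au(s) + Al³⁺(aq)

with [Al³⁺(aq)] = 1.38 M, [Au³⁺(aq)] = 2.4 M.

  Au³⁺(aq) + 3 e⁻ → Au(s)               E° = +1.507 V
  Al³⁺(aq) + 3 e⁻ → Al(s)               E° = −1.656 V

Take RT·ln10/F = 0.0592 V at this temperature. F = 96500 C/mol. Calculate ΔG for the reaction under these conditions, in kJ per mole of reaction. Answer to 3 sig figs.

−917 kJ/mol

With Au³⁺/Au reduced at the cathode, E°cell = +1.507 − (−1.656) = +3.163 V and n = 3.
Q = [Al³⁺(aq)] / [Au³⁺(aq)] = 0.575, so log Q = −0.240 and E = +3.163 − (0.0592/3)(−0.240) = +3.1677 V.
Then ΔG = −nFE = −3 × 96500 × +3.1677 J/mol = −917 kJ/mol.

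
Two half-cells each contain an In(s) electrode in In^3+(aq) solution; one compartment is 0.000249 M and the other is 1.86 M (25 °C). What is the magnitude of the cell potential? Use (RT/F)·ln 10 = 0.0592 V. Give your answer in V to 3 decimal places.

For a concentration cell E°cell = 0, since both electrodes use the same couple.
The compartment with the higher In^3+(aq) concentration (1.86 M) acts as the cathode; ions are reduced there and produced at the dilute (0.000249 M) anode.
With n = 3, Ecell = −(0.0592/3)·log([dilute]/[conc]) = −(0.0592/3)·log(0.000249/1.86) = +0.076 V.

0.076 V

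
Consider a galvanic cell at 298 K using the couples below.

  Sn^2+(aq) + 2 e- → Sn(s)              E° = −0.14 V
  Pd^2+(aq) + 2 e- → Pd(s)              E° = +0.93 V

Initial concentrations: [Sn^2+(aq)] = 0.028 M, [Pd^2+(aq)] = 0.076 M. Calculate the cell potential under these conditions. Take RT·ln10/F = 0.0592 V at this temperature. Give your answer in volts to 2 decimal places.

Since E°(Pd²⁺/Pd) > E°(Sn²⁺/Sn), Pd²⁺/Pd serves as the cathode.
E°cell = E°cat − E°an = +0.93 − (−0.14) = +1.07 V; n = 2.
Balancing gives Pd^2+(aq) + Sn(s) → Pd(s) + Sn^2+(aq); hence Q = [Sn^2+(aq)] / [Pd^2+(aq)] = 0.368 (log Q = −0.434).
Applying E = E° − (RT ln10/nF)·log Q gives +1.07 − (0.0592/2)(−0.434) = +1.08 V.

+1.08 V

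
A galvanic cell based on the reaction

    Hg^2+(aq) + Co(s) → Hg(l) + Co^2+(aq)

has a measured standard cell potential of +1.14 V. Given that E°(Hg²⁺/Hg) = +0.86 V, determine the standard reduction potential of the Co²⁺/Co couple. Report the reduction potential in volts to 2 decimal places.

In the reaction as written the Hg²⁺/Hg couple is reduced (cathode) and Co²⁺/Co is oxidized (anode), so E°cell = E°(Hg²⁺/Hg) − E°(Co²⁺/Co).
E°(Co²⁺/Co) = E°(cathode) − E°cell = +0.86 − (+1.14) = −0.28 V.

−0.28 V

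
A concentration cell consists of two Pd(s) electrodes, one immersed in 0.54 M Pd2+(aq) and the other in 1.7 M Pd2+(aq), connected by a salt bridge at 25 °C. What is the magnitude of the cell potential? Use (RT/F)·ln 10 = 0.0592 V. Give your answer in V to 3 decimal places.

0.015 V

For a concentration cell E°cell = 0, since both electrodes use the same couple.
The compartment with the higher Pd2+(aq) concentration (1.7 M) acts as the cathode; ions are reduced there and produced at the dilute (0.54 M) anode.
With n = 2, Ecell = −(0.0592/2)·log([dilute]/[conc]) = −(0.0592/2)·log(0.54/1.7) = +0.015 V.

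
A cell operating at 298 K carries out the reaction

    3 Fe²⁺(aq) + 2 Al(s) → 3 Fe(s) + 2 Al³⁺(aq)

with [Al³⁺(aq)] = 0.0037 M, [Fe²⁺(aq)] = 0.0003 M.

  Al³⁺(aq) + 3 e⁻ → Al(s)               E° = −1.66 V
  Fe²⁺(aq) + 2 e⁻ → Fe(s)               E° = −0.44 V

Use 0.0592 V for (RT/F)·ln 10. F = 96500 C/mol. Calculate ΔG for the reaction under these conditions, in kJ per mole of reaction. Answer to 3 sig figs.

−674 kJ/mol

With Fe²⁺/Fe reduced at the cathode, E°cell = −0.44 − (−1.66) = +1.22 V and n = 6.
Q = [Al³⁺(aq)]^2 / [Fe²⁺(aq)]^3 = 5.07×10^5, so log Q = 5.705 and E = +1.22 − (0.0592/6)(5.705) = +1.1637 V.
ΔG = −nFE = −(6)(96500)(+1.1637) J/mol = −674 kJ/mol.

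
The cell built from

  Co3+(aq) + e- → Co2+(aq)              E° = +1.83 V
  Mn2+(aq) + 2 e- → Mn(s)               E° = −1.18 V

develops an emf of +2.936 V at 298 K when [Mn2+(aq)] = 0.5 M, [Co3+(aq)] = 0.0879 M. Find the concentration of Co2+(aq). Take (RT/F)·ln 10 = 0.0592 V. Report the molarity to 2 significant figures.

The Co³⁺/Co²⁺ couple has the larger reduction potential, so it is the cathode: E°cell = +1.83 − (−1.18) = +3.01 V and n = 2.
From the Nernst equation, log Q = n(E° − E)/0.0592 = 2·(+3.01 − (+2.936))/0.0592 = 2.500.
For 2 Co3+(aq) + Mn(s) → 2 Co2+(aq) + Mn2+(aq), the reaction quotient is Q = ([Co2+(aq)]^2·[Mn2+(aq)]) / [Co3+(aq)]^2.
Isolating [Co2+(aq)] in Q = 10^{2.500} yields log [Co2+(aq)] = 0.345, i.e. 2.2 M.

2.2 M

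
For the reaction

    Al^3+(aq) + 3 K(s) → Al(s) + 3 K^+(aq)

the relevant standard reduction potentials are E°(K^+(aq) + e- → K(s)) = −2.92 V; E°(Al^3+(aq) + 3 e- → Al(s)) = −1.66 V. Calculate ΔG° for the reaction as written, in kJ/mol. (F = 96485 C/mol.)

−365 kJ/mol

In the reaction as written Al^3+(aq) is reduced, so the Al³⁺/Al couple is the cathode and K⁺/K is the anode.
E°cell = −1.66 − (−2.92) = +1.26 V; balancing electrons gives n = 3.
ΔG° = −nFE°cell = −(3)(96485)(+1.26) J/mol = −365 kJ/mol.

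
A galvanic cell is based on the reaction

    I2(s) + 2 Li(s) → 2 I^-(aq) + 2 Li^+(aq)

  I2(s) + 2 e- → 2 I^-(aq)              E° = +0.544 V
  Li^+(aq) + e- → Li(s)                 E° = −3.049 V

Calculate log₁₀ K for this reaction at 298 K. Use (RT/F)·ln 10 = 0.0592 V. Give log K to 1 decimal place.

log K = 121.4

The I₂/I⁻ couple is reduced (cathode); E°cell = +0.544 − (−3.049) = +3.593 V with n = 2.
At equilibrium E = 0, so log K = nE°cell / 0.0592 = (2)(+3.593) / 0.0592 = 121.4.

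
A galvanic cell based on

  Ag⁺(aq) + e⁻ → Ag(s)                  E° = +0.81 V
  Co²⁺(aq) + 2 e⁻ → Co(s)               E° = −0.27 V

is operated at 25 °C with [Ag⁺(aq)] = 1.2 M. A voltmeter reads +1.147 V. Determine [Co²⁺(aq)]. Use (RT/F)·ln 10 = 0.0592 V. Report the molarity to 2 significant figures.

0.0078 M

With Ag⁺/Ag at the cathode and Co²⁺/Co at the anode, E°cell = +0.81 − (−0.27) = +1.08 V (n = 2).
Rearranging E = E° − (0.0592/n)·log Q gives log Q = 2(+1.08 − (+1.147))/0.0592 = −2.264.
Balancing electrons gives 2 Ag⁺(aq) + Co(s) → 2 Ag(s) + Co²⁺(aq); thus Q = [Co²⁺(aq)] / [Ag⁺(aq)]^2.
Solving for the unknown gives log [Co²⁺(aq)] = −2.106, so [Co²⁺(aq)] ≈ 0.0078 M.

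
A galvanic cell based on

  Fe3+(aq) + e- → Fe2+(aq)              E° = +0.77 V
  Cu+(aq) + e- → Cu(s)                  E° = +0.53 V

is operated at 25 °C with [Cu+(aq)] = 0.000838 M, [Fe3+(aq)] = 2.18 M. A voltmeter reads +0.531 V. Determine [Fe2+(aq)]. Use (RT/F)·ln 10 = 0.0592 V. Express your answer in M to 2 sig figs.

The Fe³⁺/Fe²⁺ couple has the larger reduction potential, so it is the cathode: E°cell = +0.77 − (+0.53) = +0.24 V and n = 1.
Rearranging E = E° − (0.0592/n)·log Q gives log Q = 1(+0.24 − (+0.531))/0.0592 = −4.916.
The balanced reaction is Fe3+(aq) + Cu(s) → Fe2+(aq) + Cu+(aq), so Q = ([Fe2+(aq)]·[Cu+(aq)]) / [Fe3+(aq)].
Isolating [Fe2+(aq)] in Q = 10^{−4.916} yields log [Fe2+(aq)] = −1.501, i.e. 0.032 M.

0.032 M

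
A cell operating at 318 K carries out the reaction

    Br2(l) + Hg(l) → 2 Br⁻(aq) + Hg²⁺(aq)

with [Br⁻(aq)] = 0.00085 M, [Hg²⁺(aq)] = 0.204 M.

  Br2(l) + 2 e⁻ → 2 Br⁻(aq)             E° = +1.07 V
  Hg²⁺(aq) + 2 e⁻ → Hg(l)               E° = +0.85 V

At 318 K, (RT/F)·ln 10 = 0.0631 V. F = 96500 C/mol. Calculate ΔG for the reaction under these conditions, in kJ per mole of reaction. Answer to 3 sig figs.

E°cell = +1.07 − (+0.85) = +0.22 V; the balanced reaction transfers n = 2 electrons.
Here Q = [Br⁻(aq)]^2·[Hg²⁺(aq)] = 1.47×10^−7 (log Q = −6.832), giving E = +0.22 − (0.0631/2)·(−6.832) = +0.4355 V.
ΔG = −nFE = −(2)(96500)(+0.4355) J/mol = −84.1 kJ/mol.

−84.1 kJ/mol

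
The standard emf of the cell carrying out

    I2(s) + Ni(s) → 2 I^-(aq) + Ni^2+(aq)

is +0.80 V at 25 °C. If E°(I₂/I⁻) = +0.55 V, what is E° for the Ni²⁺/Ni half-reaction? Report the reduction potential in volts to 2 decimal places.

−0.25 V

In the reaction as written the I₂/I⁻ couple is reduced (cathode) and Ni²⁺/Ni is oxidized (anode), so E°cell = E°(I₂/I⁻) − E°(Ni²⁺/Ni).
E°(Ni²⁺/Ni) = E°(cathode) − E°cell = +0.55 − (+0.80) = −0.25 V.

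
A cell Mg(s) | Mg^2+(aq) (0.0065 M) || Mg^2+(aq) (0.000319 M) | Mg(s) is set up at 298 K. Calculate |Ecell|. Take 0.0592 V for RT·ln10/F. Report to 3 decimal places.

0.039 V

For a concentration cell E°cell = 0, since both electrodes use the same couple.
The compartment with the higher Mg^2+(aq) concentration (0.0065 M) acts as the cathode; ions are reduced there and produced at the dilute (0.000319 M) anode.
With n = 2, Ecell = −(0.0592/2)·log([dilute]/[conc]) = −(0.0592/2)·log(0.000319/0.0065) = +0.039 V.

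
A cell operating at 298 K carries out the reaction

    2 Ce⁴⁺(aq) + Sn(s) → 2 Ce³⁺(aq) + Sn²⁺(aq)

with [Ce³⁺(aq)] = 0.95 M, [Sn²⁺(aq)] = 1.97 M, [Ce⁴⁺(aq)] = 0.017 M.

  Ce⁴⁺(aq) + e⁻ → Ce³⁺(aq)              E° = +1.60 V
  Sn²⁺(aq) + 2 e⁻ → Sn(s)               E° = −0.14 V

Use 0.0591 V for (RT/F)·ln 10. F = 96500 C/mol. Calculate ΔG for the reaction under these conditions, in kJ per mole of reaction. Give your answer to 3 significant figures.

−314 kJ/mol

The standard cell potential is +1.60 − (−0.14) = +1.74 V, with n = 2 electrons in the balanced equation.
Here Q = ([Ce³⁺(aq)]^2·[Sn²⁺(aq)]) / [Ce⁴⁺(aq)]^2 = 6.15×10^3 (log Q = 3.789), giving E = +1.74 − (0.0591/2)·(3.789) = +1.6280 V.
ΔG = −nFE = −(2)(96500)(+1.6280) J/mol = −314 kJ/mol.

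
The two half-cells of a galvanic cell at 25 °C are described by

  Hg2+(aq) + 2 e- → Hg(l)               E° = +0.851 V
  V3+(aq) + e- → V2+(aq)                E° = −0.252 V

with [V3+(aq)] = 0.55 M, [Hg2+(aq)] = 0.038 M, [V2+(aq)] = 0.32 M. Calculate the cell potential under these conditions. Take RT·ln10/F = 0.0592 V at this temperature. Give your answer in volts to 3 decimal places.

+1.047 V

Since E°(Hg²⁺/Hg) > E°(V³⁺/V²⁺), Hg²⁺/Hg serves as the cathode.
E°cell = E°cat − E°an = +0.851 − (−0.252) = +1.103 V; n = 2.
The balanced reaction is Hg2+(aq) + 2 V2+(aq) → Hg(l) + 2 V3+(aq), so Q = [V3+(aq)]^2 / ([Hg2+(aq)]·[V2+(aq)]^2) = 77.7 and log Q = 1.891.
By the Nernst equation, E = +1.103 − (0.0592/2)·(1.891) = +1.047 V.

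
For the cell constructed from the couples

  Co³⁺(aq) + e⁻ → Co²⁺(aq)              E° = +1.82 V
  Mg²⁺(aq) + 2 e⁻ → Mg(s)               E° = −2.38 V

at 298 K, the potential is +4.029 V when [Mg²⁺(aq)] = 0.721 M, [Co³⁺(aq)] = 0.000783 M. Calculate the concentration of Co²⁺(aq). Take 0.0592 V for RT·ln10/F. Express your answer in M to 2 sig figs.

0.71 M

The Co³⁺/Co²⁺ couple has the larger reduction potential, so it is the cathode: E°cell = +1.82 − (−2.38) = +4.20 V and n = 2.
From the Nernst equation, log Q = n(E° − E)/0.0592 = 2·(+4.20 − (+4.029))/0.0592 = 5.777.
Balancing electrons gives 2 Co³⁺(aq) + Mg(s) → 2 Co²⁺(aq) + Mg²⁺(aq); thus Q = ([Co²⁺(aq)]^2·[Mg²⁺(aq)]) / [Co³⁺(aq)]^2.
Substituting the known concentrations and solving, log [Co²⁺(aq)] = −0.147 and [Co²⁺(aq)] = 0.71 M.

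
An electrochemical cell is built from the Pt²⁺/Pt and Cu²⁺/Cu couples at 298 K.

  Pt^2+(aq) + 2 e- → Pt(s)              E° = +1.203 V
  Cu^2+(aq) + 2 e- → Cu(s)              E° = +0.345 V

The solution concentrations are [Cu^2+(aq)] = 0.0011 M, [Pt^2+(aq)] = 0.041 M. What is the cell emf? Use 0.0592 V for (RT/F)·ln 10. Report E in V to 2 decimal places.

+0.90 V

Pt²⁺/Pt is reduced (cathode, E° = +1.203 V) and Cu²⁺/Cu is oxidized (anode).
E°cell = E°cat − E°an = +1.203 − (+0.345) = +0.858 V; n = 2.
For the overall reaction Pt^2+(aq) + Cu(s) → Pt(s) + Cu^2+(aq), Q = [Cu^2+(aq)] / [Pt^2+(aq)] = 0.0268, giving log Q = −1.571.
By the Nernst equation, E = +0.858 − (0.0592/2)·(−1.571) = +0.90 V.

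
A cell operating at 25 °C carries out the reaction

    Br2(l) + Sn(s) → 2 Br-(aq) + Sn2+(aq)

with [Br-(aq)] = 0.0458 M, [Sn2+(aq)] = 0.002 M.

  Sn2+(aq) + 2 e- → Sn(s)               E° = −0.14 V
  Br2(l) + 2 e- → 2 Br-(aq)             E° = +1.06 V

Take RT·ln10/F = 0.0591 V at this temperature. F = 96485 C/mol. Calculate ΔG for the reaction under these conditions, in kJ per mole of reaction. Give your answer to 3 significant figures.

−262 kJ/mol

E°cell = +1.06 − (−0.14) = +1.20 V; the balanced reaction transfers n = 2 electrons.
Q = [Br-(aq)]^2·[Sn2+(aq)] = 4.2×10^−6, so log Q = −5.377 and E = +1.20 − (0.0591/2)(−5.377) = +1.3589 V.
Finally ΔG = −nFE = −(2)(96485 C/mol)(+1.3589 V) = −262 kJ/mol.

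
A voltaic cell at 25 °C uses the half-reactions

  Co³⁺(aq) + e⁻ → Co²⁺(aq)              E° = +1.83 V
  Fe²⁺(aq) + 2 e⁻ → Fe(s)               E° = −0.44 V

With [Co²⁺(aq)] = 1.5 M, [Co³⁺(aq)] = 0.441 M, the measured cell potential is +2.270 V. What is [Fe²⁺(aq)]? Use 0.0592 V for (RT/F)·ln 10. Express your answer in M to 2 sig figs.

0.086 M

With Co³⁺/Co²⁺ at the cathode and Fe²⁺/Fe at the anode, E°cell = +1.83 − (−0.44) = +2.27 V (n = 2).
Since E = E° − (0.0592/n)·log Q, log Q = n(E° − E)/0.0592 = 0.000.
Balancing electrons gives 2 Co³⁺(aq) + Fe(s) → 2 Co²⁺(aq) + Fe²⁺(aq); thus Q = ([Co²⁺(aq)]^2·[Fe²⁺(aq)]) / [Co³⁺(aq)]^2.
Solving for the unknown gives log [Fe²⁺(aq)] = −1.063, so [Fe²⁺(aq)] ≈ 0.086 M.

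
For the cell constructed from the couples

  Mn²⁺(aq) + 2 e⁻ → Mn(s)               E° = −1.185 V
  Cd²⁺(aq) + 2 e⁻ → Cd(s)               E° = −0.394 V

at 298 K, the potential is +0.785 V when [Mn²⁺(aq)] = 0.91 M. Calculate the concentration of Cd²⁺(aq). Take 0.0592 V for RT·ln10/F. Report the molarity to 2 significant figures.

0.57 M

Cd²⁺/Cd is the cathode (higher E°); E°cell = −0.394 − (−1.185) = +0.791 V with n = 2.
Since E = E° − (0.0592/n)·log Q, log Q = n(E° − E)/0.0592 = 0.203.
The balanced reaction is Cd²⁺(aq) + Mn(s) → Cd(s) + Mn²⁺(aq), so Q = [Mn²⁺(aq)] / [Cd²⁺(aq)].
Isolating [Cd²⁺(aq)] in Q = 10^{0.203} yields log [Cd²⁺(aq)] = −0.244, i.e. 0.57 M.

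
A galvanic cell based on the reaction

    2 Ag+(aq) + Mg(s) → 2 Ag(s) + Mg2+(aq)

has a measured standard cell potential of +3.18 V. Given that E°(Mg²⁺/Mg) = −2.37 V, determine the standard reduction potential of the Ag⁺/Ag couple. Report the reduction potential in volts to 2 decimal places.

+0.81 V

In the reaction as written the Ag⁺/Ag couple is reduced (cathode) and Mg²⁺/Mg is oxidized (anode), so E°cell = E°(Ag⁺/Ag) − E°(Mg²⁺/Mg).
E°(Ag⁺/Ag) = E°cell + E°(anode) = +3.18 + (−2.37) = +0.81 V.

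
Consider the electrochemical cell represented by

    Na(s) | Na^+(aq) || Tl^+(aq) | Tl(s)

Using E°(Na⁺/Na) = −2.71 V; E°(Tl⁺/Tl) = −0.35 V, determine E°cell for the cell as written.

+2.36 V

By convention the left-hand electrode in cell notation is the anode (oxidation) and the right-hand electrode is the cathode (reduction).
E°cell = E°(right) − E°(left) = −0.35 − (−2.71) = +2.36 V.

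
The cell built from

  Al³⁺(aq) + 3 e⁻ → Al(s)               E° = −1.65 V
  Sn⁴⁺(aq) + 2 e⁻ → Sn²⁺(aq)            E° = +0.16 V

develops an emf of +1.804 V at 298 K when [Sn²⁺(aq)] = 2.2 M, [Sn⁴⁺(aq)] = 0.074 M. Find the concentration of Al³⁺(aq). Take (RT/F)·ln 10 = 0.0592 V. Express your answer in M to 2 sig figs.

0.012 M

Sn⁴⁺/Sn²⁺ is the cathode (higher E°); E°cell = +0.16 − (−1.65) = +1.81 V with n = 6.
Since E = E° − (0.0592/n)·log Q, log Q = n(E° − E)/0.0592 = 0.608.
Balancing electrons gives 3 Sn⁴⁺(aq) + 2 Al(s) → 3 Sn²⁺(aq) + 2 Al³⁺(aq); thus Q = ([Sn²⁺(aq)]^3·[Al³⁺(aq)]^2) / [Sn⁴⁺(aq)]^3.
Substituting the known concentrations and solving, log [Al³⁺(aq)] = −1.906 and [Al³⁺(aq)] = 0.012 M.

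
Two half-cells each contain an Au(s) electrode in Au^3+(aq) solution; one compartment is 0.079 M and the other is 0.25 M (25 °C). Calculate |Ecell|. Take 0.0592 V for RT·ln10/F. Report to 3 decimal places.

0.010 V

For a concentration cell E°cell = 0, since both electrodes use the same couple.
The compartment with the higher Au^3+(aq) concentration (0.25 M) acts as the cathode; ions are reduced there and produced at the dilute (0.079 M) anode.
With n = 3, Ecell = −(0.0592/3)·log([dilute]/[conc]) = −(0.0592/3)·log(0.079/0.25) = +0.010 V.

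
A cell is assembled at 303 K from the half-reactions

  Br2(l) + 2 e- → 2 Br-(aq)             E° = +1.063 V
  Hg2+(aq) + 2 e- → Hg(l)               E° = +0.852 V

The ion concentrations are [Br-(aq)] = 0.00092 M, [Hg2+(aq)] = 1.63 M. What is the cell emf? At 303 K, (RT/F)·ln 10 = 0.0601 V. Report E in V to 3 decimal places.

+0.387 V

Br₂/Br⁻ is reduced (cathode, E° = +1.063 V) and Hg²⁺/Hg is oxidized (anode).
E°cell = +1.063 − (+0.852) = +0.211 V, with n = 2 electrons transferred.
The balanced reaction is Br2(l) + Hg(l) → 2 Br-(aq) + Hg2+(aq), so Q = [Br-(aq)]^2·[Hg2+(aq)] = 1.38×10^−6 and log Q = −5.860.
Applying E = E° − (RT ln10/nF)·log Q gives +0.211 − (0.0601/2)(−5.860) = +0.387 V.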